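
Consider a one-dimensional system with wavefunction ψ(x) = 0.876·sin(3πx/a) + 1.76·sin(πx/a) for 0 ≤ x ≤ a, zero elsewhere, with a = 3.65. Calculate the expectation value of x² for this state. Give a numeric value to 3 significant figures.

4.29

⟨x²⟩ = ∫ x²·|ψ|² dx / ∫|ψ|² dx (integrals over the domain).
On 0 ≤ x ≤ a (j ≠ l): ∫sin²(jπx/a) dx = a/2, ∫sin(jπx/a)·sin(lπx/a) dx = 0; diagonal moments ∫x·sin²(jπx/a) dx = a²/4, ∫x²·sin²(jπx/a) dx = a³·(1/6 − 1/(4j²π²)); cross terms ∫x·sin(jπx/a)·sin(lπx/a) dx = 0 for j + l even and −4jla²/(π²(j² − l²)²) for j + l odd, ∫x²·sin(jπx/a)·sin(lπx/a) dx = (−1)^(j+l)·4jla³/(π²(j² − l²)²); higher powers the same way via product-to-sum and parts.
State is unnormalized: ∫|ψ|² dx = 7.0536, and ∫ψ*·x²·ψ dx = 30.252, so ⟨x²⟩ = 30.252 / 7.0536.
⟨x²⟩ = 4.2889.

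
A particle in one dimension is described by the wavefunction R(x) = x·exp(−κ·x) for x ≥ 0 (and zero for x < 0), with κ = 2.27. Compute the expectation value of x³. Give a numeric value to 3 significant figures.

0.641

⟨x³⟩ = ∫ x³·|R|² dx / ∫|R|² dx (integrals over the domain).
Every integrand reduces to terms xʲ·e^(−2κx) on [0, ∞); use ∫₀^∞ xʲ·e^(−2κx) dx = j!/(2κ)^(j+1).
State is unnormalized: ∫|R|² dx = 0.021373, and ∫R*·x³·R dx = 0.013704, so ⟨x³⟩ = 0.013704 / 0.021373.
⟨x³⟩ = 0.64119.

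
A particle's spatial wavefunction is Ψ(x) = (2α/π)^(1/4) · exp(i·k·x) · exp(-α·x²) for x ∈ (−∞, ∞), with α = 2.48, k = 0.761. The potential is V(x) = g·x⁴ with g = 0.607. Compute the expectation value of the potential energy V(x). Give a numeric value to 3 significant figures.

0.0185

⟨V⟩ = ∫ V(x)·|Ψ|² dx.
Gaussian moments: ∫x^(2j)·e^(−2αx²) dx = (2j−1)!!/(4α)^j · √(π/(2α)), odd powers integrate to 0; here √(π/(2α)) = 0.79586.
⟨V⟩ = 0.018505.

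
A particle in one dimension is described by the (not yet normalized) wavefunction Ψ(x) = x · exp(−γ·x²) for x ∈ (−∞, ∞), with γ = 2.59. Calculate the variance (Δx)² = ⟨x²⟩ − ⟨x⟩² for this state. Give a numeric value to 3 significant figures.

0.290

Compute ⟨x⟩ and ⟨x²⟩ separately, then (Δx)² = ⟨x²⟩ − ⟨x⟩².
Expand each integrand as polynomial × e^(−2γx²) and use ∫x^(2j)·e^(−2γx²) dx = (2j−1)!!/(4γ)^j · √(π/(2γ)), odd powers → 0; here √(π/(2γ)) = 0.77877.
Normalization: ∫|Ψ|² dx = 0.075171.
⟨x⟩ = 0.0000 and ⟨x²⟩ = 0.28958.
(Δx)² = 0.28958 − (0.0000)² = 0.28958.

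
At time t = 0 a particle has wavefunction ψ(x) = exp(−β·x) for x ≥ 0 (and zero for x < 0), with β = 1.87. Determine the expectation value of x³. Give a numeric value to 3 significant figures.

⟨x³⟩ = ∫ x³·|ψ|² dx / ∫|ψ|² dx (integrals over the domain).
Every integrand reduces to terms xʲ·e^(−2βx) on [0, ∞); use ∫₀^∞ xʲ·e^(−2βx) dx = j!/(2β)^(j+1).
State is unnormalized: ∫|ψ|² dx = 0.26738, and ∫ψ*·x³·ψ dx = 0.030667, so ⟨x³⟩ = 0.030667 / 0.26738.
⟨x³⟩ = 0.11469.

0.115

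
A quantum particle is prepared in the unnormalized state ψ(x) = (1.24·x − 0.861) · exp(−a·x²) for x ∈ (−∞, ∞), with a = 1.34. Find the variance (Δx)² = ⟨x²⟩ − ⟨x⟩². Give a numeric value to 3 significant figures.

0.141

Compute ⟨x⟩ and ⟨x²⟩ separately, then (Δx)² = ⟨x²⟩ − ⟨x⟩².
Expand each integrand as polynomial × e^(−2ax²) and use ∫x^(2j)·e^(−2ax²) dx = (2j−1)!!/(4a)^j · √(π/(2a)), odd powers → 0; here √(π/(2a)) = 1.0827.
Normalization: ∫|ψ|² dx = 1.1132.
⟨x⟩ = -0.38745 and ⟨x²⟩ = 0.29067.
(Δx)² = 0.29067 − (-0.38745)² = 0.14055.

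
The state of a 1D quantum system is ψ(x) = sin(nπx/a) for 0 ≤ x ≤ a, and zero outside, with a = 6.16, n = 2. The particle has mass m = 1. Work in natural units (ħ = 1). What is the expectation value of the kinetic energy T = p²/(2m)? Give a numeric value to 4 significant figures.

T = −(ħ²/2m) d²/dx², so ⟨T⟩ = −(ħ²/2m) ∫ ψ*·ψ'' dx / ∫|ψ|² dx; with m = 1.
d/dx sin(nπx/a) = (nπ/a)·cos(nπx/a) and d²/dx² sin(nπx/a) = −(nπ/a)²·sin(nπx/a); on 0 ≤ x ≤ a, ∫sin²(nπx/a) dx = a/2 and ∫sin(nπx/a)·cos(nπx/a) dx = 0.
State is unnormalized: ∫|ψ|² dx = 3.0800, and ∫ψ*·(−ħ²/2m · ψ'') dx = 1.6022, so ⟨T⟩ = 1.6022 / 3.0800.
⟨T⟩ = 0.52020.

0.5202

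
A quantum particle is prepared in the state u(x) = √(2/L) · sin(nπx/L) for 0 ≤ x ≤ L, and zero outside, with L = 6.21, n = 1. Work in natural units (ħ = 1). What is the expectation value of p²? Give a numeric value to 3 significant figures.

0.256

p² u = −ħ² d²u/dx²; ⟨p²⟩ = −ħ² ∫ u*·u'' dx.
d/dx sin(nπx/L) = (nπ/L)·cos(nπx/L) and d²/dx² sin(nπx/L) = −(nπ/L)²·sin(nπx/L); on 0 ≤ x ≤ L, ∫sin²(nπx/L) dx = L/2 and ∫sin(nπx/L)·cos(nπx/L) dx = 0.
⟨p²⟩ = 0.25593.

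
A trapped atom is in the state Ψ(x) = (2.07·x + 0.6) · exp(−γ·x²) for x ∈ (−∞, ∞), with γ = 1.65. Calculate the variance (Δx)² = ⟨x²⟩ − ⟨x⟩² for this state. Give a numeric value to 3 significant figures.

Compute ⟨x⟩ and ⟨x²⟩ separately, then (Δx)² = ⟨x²⟩ − ⟨x⟩².
Expand each integrand as polynomial × e^(−2γx²) and use ∫x^(2j)·e^(−2γx²) dx = (2j−1)!!/(4γ)^j · √(π/(2γ)), odd powers → 0; here √(π/(2γ)) = 0.97570.
Normalization: ∫|Ψ|² dx = 0.98471.
⟨x⟩ = 0.37292 and ⟨x²⟩ = 0.34645.
(Δx)² = 0.34645 − (0.37292)² = 0.20738.

0.207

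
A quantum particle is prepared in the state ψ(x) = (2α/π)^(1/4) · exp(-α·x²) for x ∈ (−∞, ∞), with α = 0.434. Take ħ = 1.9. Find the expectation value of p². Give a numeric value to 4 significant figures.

p² ψ = −ħ² d²ψ/dx²; ⟨p²⟩ = −ħ² ∫ ψ*·ψ'' dx.
Gaussian moments: ∫x^(2j)·e^(−2αx²) dx = (2j−1)!!/(4α)^j · √(π/(2α)), odd powers integrate to 0; here √(π/(2α)) = 1.9025. Derivatives: d/dx e^(−αx²) = −2αx·e^(−αx²), d²/dx² e^(−αx²) = (4α²x² − 2α)·e^(−αx²).
⟨p²⟩ = 1.5667.

1.567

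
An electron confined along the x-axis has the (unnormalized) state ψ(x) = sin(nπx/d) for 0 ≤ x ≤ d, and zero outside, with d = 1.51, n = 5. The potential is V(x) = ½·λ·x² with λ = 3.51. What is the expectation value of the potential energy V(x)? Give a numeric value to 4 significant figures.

1.326

⟨V⟩ = ∫ V(x)·|ψ|² dx / ∫|ψ|² dx.
With sin²θ = (1 − cos2θ)/2 on 0 ≤ x ≤ d: ∫sin²(nπx/d) dx = d/2, ∫x·sin²(nπx/d) dx = d²/4, ∫x²·sin²(nπx/d) dx = d³·(1/6 − 1/(4n²π²)); higher powers xᵏ the same way, integrating xᵏ·cos(2nπx/d) by parts.
State is unnormalized: ∫|ψ|² dx = 0.75500, and ∫ψ*·V(x)·ψ dx = 1.0009, so ⟨V⟩ = 1.0009 / 0.75500.
⟨V⟩ = 1.3257.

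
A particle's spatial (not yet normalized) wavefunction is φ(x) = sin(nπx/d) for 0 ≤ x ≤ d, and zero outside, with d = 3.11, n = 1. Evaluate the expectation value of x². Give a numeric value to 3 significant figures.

2.73

⟨x²⟩ = ∫ x²·|φ|² dx / ∫|φ|² dx (integrals over the domain).
With sin²θ = (1 − cos2θ)/2 on 0 ≤ x ≤ d: ∫sin²(nπx/d) dx = d/2, ∫x·sin²(nπx/d) dx = d²/4, ∫x²·sin²(nπx/d) dx = d³·(1/6 − 1/(4n²π²)); higher powers xᵏ the same way, integrating xᵏ·cos(2nπx/d) by parts.
State is unnormalized: ∫|φ|² dx = 1.5550, and ∫φ*·x²·φ dx = 4.2514, so ⟨x²⟩ = 4.2514 / 1.5550.
⟨x²⟩ = 2.7340.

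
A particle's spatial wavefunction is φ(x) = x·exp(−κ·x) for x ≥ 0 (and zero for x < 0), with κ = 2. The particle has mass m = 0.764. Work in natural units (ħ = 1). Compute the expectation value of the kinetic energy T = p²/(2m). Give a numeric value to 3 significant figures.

2.62

T = −(ħ²/2m) d²/dx², so ⟨T⟩ = −(ħ²/2m) ∫ φ*·φ'' dx / ∫|φ|² dx; with m = 0.764.
Differentiate x·exp(−κ·x) with the product rule; every integrand then reduces to terms xʲ·e^(−2κx) on [0, ∞), with ∫₀^∞ xʲ·e^(−2κx) dx = j!/(2κ)^(j+1).
State is unnormalized: ∫|φ|² dx = 0.031250, and ∫φ*·(−ħ²/2m · φ'') dx = 0.081806, so ⟨T⟩ = 0.081806 / 0.031250.
⟨T⟩ = 2.6178.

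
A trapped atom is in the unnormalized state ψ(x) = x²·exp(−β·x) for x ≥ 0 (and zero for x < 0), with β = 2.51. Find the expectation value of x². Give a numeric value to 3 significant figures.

1.19

⟨x²⟩ = ∫ x²·|ψ|² dx / ∫|ψ|² dx (integrals over the domain).
Every integrand reduces to terms xʲ·e^(−2βx) on [0, ∞); use ∫₀^∞ xʲ·e^(−2βx) dx = j!/(2β)^(j+1).
State is unnormalized: ∫|ψ|² dx = 0.0075282, and ∫ψ*·x²·ψ dx = 0.0089620, so ⟨x²⟩ = 0.0089620 / 0.0075282.
⟨x²⟩ = 1.1905.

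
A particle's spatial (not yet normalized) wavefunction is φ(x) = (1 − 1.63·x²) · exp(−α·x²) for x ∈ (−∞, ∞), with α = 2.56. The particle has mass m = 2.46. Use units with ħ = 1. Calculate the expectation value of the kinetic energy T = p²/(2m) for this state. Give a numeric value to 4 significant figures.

T = −(ħ²/2m) d²/dx², so ⟨T⟩ = −(ħ²/2m) ∫ φ*·φ'' dx / ∫|φ|² dx; with m = 2.46.
Expand each integrand as polynomial × e^(−2αx²) and use ∫x^(2j)·e^(−2αx²) dx = (2j−1)!!/(4α)^j · √(π/(2α)), odd powers → 0; here √(π/(2α)) = 0.78332. Differentiate with the product rule, d/dx e^(−αx²) = −2αx·e^(−αx²).
State is unnormalized: ∫|φ|² dx = 0.59349, and ∫φ*·(−ħ²/2m · φ'') dx = 0.60963, so ⟨T⟩ = 0.60963 / 0.59349.
⟨T⟩ = 1.0272.

1.027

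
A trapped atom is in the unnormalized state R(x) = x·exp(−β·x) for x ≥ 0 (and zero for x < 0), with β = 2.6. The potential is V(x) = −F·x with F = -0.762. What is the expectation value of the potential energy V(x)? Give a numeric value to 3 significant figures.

0.440

⟨V⟩ = ∫ V(x)·|R|² dx / ∫|R|² dx.
Every integrand reduces to terms xʲ·e^(−2βx) on [0, ∞); use ∫₀^∞ xʲ·e^(−2βx) dx = j!/(2β)^(j+1).
State is unnormalized: ∫|R|² dx = 0.014224, and ∫R*·V(x)·R dx = 0.0062531, so ⟨V⟩ = 0.0062531 / 0.014224.
⟨V⟩ = 0.43962.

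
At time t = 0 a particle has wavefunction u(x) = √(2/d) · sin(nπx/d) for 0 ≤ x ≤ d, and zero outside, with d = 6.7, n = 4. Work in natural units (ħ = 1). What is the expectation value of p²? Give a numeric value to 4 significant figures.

p² u = −ħ² d²u/dx²; ⟨p²⟩ = −ħ² ∫ u*·u'' dx.
d/dx sin(nπx/d) = (nπ/d)·cos(nπx/d) and d²/dx² sin(nπx/d) = −(nπ/d)²·sin(nπx/d); on 0 ≤ x ≤ d, ∫sin²(nπx/d) dx = d/2 and ∫sin(nπx/d)·cos(nπx/d) dx = 0.
⟨p²⟩ = 3.5178.

3.518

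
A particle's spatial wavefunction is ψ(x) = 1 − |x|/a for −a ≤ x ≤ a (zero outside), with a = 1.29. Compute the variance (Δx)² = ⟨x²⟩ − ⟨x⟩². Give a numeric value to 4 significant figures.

0.1664

Compute ⟨x⟩ and ⟨x²⟩ separately, then (Δx)² = ⟨x²⟩ − ⟨x⟩².
ψ is even, so ∫ over [−a, a] = 2∫₀ᵃ with ψ = 1 − x/a there: ∫₀ᵃ (1 − x/a)² dx = a/3, ∫₀ᵃ x²(1 − x/a)² dx = a³/30, ∫₀ᵃ x⁴(1 − x/a)² dx = a⁵/105.
Normalization: ∫|ψ|² dx = 0.86000.
⟨x⟩ = 0.0000 and ⟨x²⟩ = 0.16641.
(Δx)² = 0.16641 − (0.0000)² = 0.16641.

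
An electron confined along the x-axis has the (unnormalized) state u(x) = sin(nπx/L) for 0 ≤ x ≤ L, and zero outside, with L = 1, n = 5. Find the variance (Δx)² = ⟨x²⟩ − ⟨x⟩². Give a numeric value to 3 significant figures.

Compute ⟨x⟩ and ⟨x²⟩ separately, then (Δx)² = ⟨x²⟩ − ⟨x⟩².
With sin²θ = (1 − cos2θ)/2 on 0 ≤ x ≤ L: ∫sin²(nπx/L) dx = L/2, ∫x·sin²(nπx/L) dx = L²/4, ∫x²·sin²(nπx/L) dx = L³·(1/6 − 1/(4n²π²)); higher powers xᵏ the same way, integrating xᵏ·cos(2nπx/L) by parts.
Normalization: ∫|u|² dx = 0.50000.
⟨x⟩ = 0.50000 and ⟨x²⟩ = 0.33131.
(Δx)² = 0.33131 − (0.50000)² = 0.081307.

0.0813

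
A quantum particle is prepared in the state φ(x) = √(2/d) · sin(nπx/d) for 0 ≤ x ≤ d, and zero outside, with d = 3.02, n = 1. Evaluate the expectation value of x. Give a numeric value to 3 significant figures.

⟨x⟩ = ∫ x·|φ|² dx (integrals over the domain).
With sin²θ = (1 − cos2θ)/2 on 0 ≤ x ≤ d: ∫sin²(nπx/d) dx = d/2, ∫x·sin²(nπx/d) dx = d²/4, ∫x²·sin²(nπx/d) dx = d³·(1/6 − 1/(4n²π²)); higher powers xᵏ the same way, integrating xᵏ·cos(2nπx/d) by parts.
⟨x⟩ = 1.5100.

1.51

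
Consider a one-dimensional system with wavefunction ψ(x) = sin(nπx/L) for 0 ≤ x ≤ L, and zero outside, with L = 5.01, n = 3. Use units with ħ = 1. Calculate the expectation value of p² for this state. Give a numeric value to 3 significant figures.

3.54

p² ψ = −ħ² d²ψ/dx²; ⟨p²⟩ = −ħ² ∫ ψ*·ψ'' dx / ∫|ψ|² dx.
d/dx sin(nπx/L) = (nπ/L)·cos(nπx/L) and d²/dx² sin(nπx/L) = −(nπ/L)²·sin(nπx/L); on 0 ≤ x ≤ L, ∫sin²(nπx/L) dx = L/2 and ∫sin(nπx/L)·cos(nπx/L) dx = 0.
State is unnormalized: ∫|ψ|² dx = 2.5050, and ∫ψ*·(−ħ² ψ'') dx = 8.8649, so ⟨p²⟩ = 8.8649 / 2.5050.
⟨p²⟩ = 3.5389.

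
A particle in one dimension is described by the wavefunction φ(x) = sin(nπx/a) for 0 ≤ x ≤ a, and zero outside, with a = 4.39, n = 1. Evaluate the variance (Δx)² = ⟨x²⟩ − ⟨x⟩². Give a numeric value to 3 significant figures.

0.630

Compute ⟨x⟩ and ⟨x²⟩ separately, then (Δx)² = ⟨x²⟩ − ⟨x⟩².
With sin²θ = (1 − cos2θ)/2 on 0 ≤ x ≤ a: ∫sin²(nπx/a) dx = a/2, ∫x·sin²(nπx/a) dx = a²/4, ∫x²·sin²(nπx/a) dx = a³·(1/6 − 1/(4n²π²)); higher powers xᵏ the same way, integrating xᵏ·cos(2nπx/a) by parts.
Normalization: ∫|φ|² dx = 2.1950.
⟨x⟩ = 2.1950 and ⟨x²⟩ = 5.4477.
(Δx)² = 5.4477 − (2.1950)² = 0.62967.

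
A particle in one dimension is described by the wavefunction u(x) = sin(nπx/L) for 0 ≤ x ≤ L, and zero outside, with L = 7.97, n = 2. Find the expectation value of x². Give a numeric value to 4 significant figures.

20.37

⟨x²⟩ = ∫ x²·|u|² dx / ∫|u|² dx (integrals over the domain).
With sin²θ = (1 − cos2θ)/2 on 0 ≤ x ≤ L: ∫sin²(nπx/L) dx = L/2, ∫x·sin²(nπx/L) dx = L²/4, ∫x²·sin²(nπx/L) dx = L³·(1/6 − 1/(4n²π²)); higher powers xᵏ the same way, integrating xᵏ·cos(2nπx/L) by parts.
State is unnormalized: ∫|u|² dx = 3.9850, and ∫u*·x²·u dx = 81.171, so ⟨x²⟩ = 81.171 / 3.9850.
⟨x²⟩ = 20.369.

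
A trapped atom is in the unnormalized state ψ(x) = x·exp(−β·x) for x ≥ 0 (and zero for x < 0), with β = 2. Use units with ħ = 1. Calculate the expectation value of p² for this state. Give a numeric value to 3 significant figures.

p² ψ = −ħ² d²ψ/dx²; ⟨p²⟩ = −ħ² ∫ ψ*·ψ'' dx / ∫|ψ|² dx.
Differentiate x·exp(−β·x) with the product rule; every integrand then reduces to terms xʲ·e^(−2βx) on [0, ∞), with ∫₀^∞ xʲ·e^(−2βx) dx = j!/(2β)^(j+1).
State is unnormalized: ∫|ψ|² dx = 0.031250, and ∫ψ*·(−ħ² ψ'') dx = 0.12500, so ⟨p²⟩ = 0.12500 / 0.031250.
⟨p²⟩ = 4.0000.

4.00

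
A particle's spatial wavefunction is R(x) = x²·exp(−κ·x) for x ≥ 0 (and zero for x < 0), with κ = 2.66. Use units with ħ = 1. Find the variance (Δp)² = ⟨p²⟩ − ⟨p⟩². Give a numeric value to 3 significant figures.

Compute ⟨p⟩ and ⟨p²⟩ separately; (Δp)² = ⟨p²⟩ − ⟨p⟩².
Differentiate x²·exp(−κ·x) with the product rule; every integrand then reduces to terms xʲ·e^(−2κx) on [0, ∞), with ∫₀^∞ xʲ·e^(−2κx) dx = j!/(2κ)^(j+1).
Normalization: ∫|R|² dx = 0.0056319.
⟨p⟩ = 0.0000 and ⟨p²⟩ = 2.3585.
(Δp)² = 2.3585 − (0.0000)² = 2.3585.

2.36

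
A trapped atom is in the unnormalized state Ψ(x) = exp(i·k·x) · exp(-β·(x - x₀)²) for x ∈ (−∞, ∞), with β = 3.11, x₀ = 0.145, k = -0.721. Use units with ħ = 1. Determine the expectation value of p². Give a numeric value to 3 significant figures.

3.63

p² Ψ = −ħ² d²Ψ/dx²; ⟨p²⟩ = −ħ² ∫ Ψ*·Ψ'' dx / ∫|Ψ|² dx.
Gaussian moments (u = x − x₀): ∫u^(2j)·e^(−2βu²) du = (2j−1)!!/(4β)^j · √(π/(2β)), odd powers integrate to 0; here √(π/(2β)) = 0.71069. Derivatives: Ψ′ = (ik − 2βu)·Ψ, Ψ″ = ((ik − 2βu)² − 2β)·Ψ; the odd-in-u pieces drop out.
State is unnormalized: ∫|Ψ|² dx = 0.71069, and ∫Ψ*·(−ħ² Ψ'') dx = 2.5797, so ⟨p²⟩ = 2.5797 / 0.71069.
⟨p²⟩ = 3.6298.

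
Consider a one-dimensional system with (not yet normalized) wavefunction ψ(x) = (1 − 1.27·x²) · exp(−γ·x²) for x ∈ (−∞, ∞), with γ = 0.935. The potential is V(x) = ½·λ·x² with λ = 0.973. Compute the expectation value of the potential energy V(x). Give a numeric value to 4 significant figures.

⟨V⟩ = ∫ V(x)·|ψ|² dx / ∫|ψ|² dx.
Expand each integrand as polynomial × e^(−2γx²) and use ∫x^(2j)·e^(−2γx²) dx = (2j−1)!!/(4γ)^j · √(π/(2γ)), odd powers → 0; here √(π/(2γ)) = 1.2961.
State is unnormalized: ∫|ψ|² dx = 0.86425, and ∫ψ*·V(x)·ψ dx = 0.11671, so ⟨V⟩ = 0.11671 / 0.86425.
⟨V⟩ = 0.13504.

0.1350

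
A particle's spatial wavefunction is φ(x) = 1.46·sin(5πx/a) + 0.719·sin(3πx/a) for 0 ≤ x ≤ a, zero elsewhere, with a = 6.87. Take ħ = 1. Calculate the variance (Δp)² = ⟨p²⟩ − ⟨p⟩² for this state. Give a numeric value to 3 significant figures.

4.57

Compute ⟨p⟩ and ⟨p²⟩ separately; (Δp)² = ⟨p²⟩ − ⟨p⟩².
d²/dx² sin(jπx/a) = −(jπ/a)²·sin(jπx/a); on 0 ≤ x ≤ a, ∫sin²(jπx/a) dx = a/2 and ∫sin(jπx/a)·sin(lπx/a) dx = 0 for j ≠ l, so only diagonal terms survive in ∫|φ|² and ∫φ·φ″; ∫φ·φ′ dx = [φ²/2] between the walls = 0.
Normalization: ∫|φ|² dx = 9.0978.
⟨p⟩ = 0.0000 and ⟨p²⟩ = 4.5748.
(Δp)² = 4.5748 − (0.0000)² = 4.5748.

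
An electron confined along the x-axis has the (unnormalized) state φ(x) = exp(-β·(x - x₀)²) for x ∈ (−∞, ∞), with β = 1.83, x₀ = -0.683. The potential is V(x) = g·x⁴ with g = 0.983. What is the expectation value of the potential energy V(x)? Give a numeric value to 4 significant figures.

⟨V⟩ = ∫ V(x)·|φ|² dx / ∫|φ|² dx.
Gaussian moments (u = x − x₀): ∫u^(2j)·e^(−2βu²) du = (2j−1)!!/(4β)^j · √(π/(2β)), odd powers integrate to 0; here √(π/(2β)) = 0.92648.
State is unnormalized: ∫|φ|² dx = 0.92648, and ∫φ*·V(x)·φ dx = 0.59741, so ⟨V⟩ = 0.59741 / 0.92648.
⟨V⟩ = 0.64482.

0.6448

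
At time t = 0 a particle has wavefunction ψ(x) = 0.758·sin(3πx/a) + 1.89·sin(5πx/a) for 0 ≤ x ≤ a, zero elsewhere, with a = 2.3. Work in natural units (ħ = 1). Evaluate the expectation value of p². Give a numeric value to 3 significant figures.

p² ψ = −ħ² d²ψ/dx²; ⟨p²⟩ = −ħ² ∫ ψ*·ψ'' dx / ∫|ψ|² dx.
d²/dx² sin(jπx/a) = −(jπ/a)²·sin(jπx/a); on 0 ≤ x ≤ a, ∫sin²(jπx/a) dx = a/2 and ∫sin(jπx/a)·sin(lπx/a) dx = 0 for j ≠ l, so only diagonal terms survive in ∫|ψ|² and ∫ψ·ψ″; ∫ψ·ψ′ dx = [ψ²/2] between the walls = 0.
State is unnormalized: ∫|ψ|² dx = 4.7687, and ∫ψ*·(−ħ² ψ'') dx = 202.70, so ⟨p²⟩ = 202.70 / 4.7687.
⟨p²⟩ = 42.507.

42.5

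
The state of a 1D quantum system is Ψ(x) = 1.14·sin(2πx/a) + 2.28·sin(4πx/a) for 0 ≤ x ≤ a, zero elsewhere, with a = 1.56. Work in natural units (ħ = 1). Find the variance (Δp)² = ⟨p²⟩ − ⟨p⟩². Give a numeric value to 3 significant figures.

Compute ⟨p⟩ and ⟨p²⟩ separately; (Δp)² = ⟨p²⟩ − ⟨p⟩².
d²/dx² sin(jπx/a) = −(jπ/a)²·sin(jπx/a); on 0 ≤ x ≤ a, ∫sin²(jπx/a) dx = a/2 and ∫sin(jπx/a)·sin(lπx/a) dx = 0 for j ≠ l, so only diagonal terms survive in ∫|Ψ|² and ∫Ψ·Ψ″; ∫Ψ·Ψ′ dx = [Ψ²/2] between the walls = 0.
Normalization: ∫|Ψ|² dx = 5.0684.
⟨p⟩ = 0.0000 and ⟨p²⟩ = 55.156.
(Δp)² = 55.156 − (0.0000)² = 55.156.

55.2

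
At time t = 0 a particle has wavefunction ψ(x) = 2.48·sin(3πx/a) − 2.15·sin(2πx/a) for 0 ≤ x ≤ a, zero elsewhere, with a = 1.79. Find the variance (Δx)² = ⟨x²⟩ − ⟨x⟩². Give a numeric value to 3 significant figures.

Compute ⟨x⟩ and ⟨x²⟩ separately, then (Δx)² = ⟨x²⟩ − ⟨x⟩².
On 0 ≤ x ≤ a (j ≠ l): ∫sin²(jπx/a) dx = a/2, ∫sin(jπx/a)·sin(lπx/a) dx = 0; diagonal moments ∫x·sin²(jπx/a) dx = a²/4, ∫x²·sin²(jπx/a) dx = a³·(1/6 − 1/(4j²π²)); cross terms ∫x·sin(jπx/a)·sin(lπx/a) dx = 0 for j + l even and −4jla²/(π²(j² − l²)²) for j + l odd, ∫x²·sin(jπx/a)·sin(lπx/a) dx = (−1)^(j+l)·4jla³/(π²(j² − l²)²); higher powers the same way via product-to-sum and parts.
Normalization: ∫|ψ|² dx = 9.6417.
⟨x⟩ = 1.2397 and ⟨x²⟩ = 1.6573.
(Δx)² = 1.6573 − (1.2397)² = 0.12048.

0.120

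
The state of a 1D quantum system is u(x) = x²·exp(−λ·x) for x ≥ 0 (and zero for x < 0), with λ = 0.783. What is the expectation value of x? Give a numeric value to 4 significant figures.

3.193

⟨x⟩ = ∫ x·|u|² dx / ∫|u|² dx (integrals over the domain).
Every integrand reduces to terms xʲ·e^(−2λx) on [0, ∞); use ∫₀^∞ xʲ·e^(−2λx) dx = j!/(2λ)^(j+1).
State is unnormalized: ∫|u|² dx = 2.5483, and ∫u*·x·u dx = 8.1364, so ⟨x⟩ = 8.1364 / 2.5483.
⟨x⟩ = 3.1928.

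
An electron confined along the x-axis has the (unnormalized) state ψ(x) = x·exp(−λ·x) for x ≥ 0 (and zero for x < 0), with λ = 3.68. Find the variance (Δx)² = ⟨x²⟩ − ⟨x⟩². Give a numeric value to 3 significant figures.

Compute ⟨x⟩ and ⟨x²⟩ separately, then (Δx)² = ⟨x²⟩ − ⟨x⟩².
Every integrand reduces to terms xʲ·e^(−2λx) on [0, ∞); use ∫₀^∞ xʲ·e^(−2λx) dx = j!/(2λ)^(j+1).
Normalization: ∫|ψ|² dx = 0.0050165.
⟨x⟩ = 0.40761 and ⟨x²⟩ = 0.22153.
(Δx)² = 0.22153 − (0.40761)² = 0.055382.

0.0554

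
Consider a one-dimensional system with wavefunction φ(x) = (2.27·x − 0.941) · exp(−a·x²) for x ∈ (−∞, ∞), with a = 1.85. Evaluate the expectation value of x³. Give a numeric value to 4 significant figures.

⟨x³⟩ = ∫ x³·|φ|² dx / ∫|φ|² dx (integrals over the domain).
Expand each integrand as polynomial × e^(−2ax²) and use ∫x^(2j)·e^(−2ax²) dx = (2j−1)!!/(4a)^j · √(π/(2a)), odd powers → 0; here √(π/(2a)) = 0.92145.
State is unnormalized: ∫|φ|² dx = 1.4576, and ∫φ*·x³·φ dx = -0.21566, so ⟨x³⟩ = -0.21566 / 1.4576.
⟨x³⟩ = -0.14796.

-0.1480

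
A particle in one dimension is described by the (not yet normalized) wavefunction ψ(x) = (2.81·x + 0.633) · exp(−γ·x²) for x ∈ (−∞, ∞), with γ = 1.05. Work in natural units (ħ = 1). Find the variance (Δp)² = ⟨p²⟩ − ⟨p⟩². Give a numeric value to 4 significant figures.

Compute ⟨p⟩ and ⟨p²⟩ separately; (Δp)² = ⟨p²⟩ − ⟨p⟩².
Expand each integrand as polynomial × e^(−2γx²) and use ∫x^(2j)·e^(−2γx²) dx = (2j−1)!!/(4γ)^j · √(π/(2γ)), odd powers → 0; here √(π/(2γ)) = 1.2231. Differentiate with the product rule, d/dx e^(−γx²) = −2γx·e^(−γx²).
Normalization: ∫|ψ|² dx = 2.7896.
⟨p⟩ = 0.0000 and ⟨p²⟩ = 2.7811.
(Δp)² = 2.7811 − (0.0000)² = 2.7811.

2.781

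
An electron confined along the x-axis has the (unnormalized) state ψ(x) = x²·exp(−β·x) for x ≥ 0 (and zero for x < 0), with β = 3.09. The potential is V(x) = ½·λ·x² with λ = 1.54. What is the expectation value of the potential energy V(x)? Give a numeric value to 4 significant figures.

0.6048

⟨V⟩ = ∫ V(x)·|ψ|² dx / ∫|ψ|² dx.
Every integrand reduces to terms xʲ·e^(−2βx) on [0, ∞); use ∫₀^∞ xʲ·e^(−2βx) dx = j!/(2β)^(j+1).
State is unnormalized: ∫|ψ|² dx = 0.0026624, and ∫ψ*·V(x)·ψ dx = 0.0016103, so ⟨V⟩ = 0.0016103 / 0.0026624.
⟨V⟩ = 0.60483.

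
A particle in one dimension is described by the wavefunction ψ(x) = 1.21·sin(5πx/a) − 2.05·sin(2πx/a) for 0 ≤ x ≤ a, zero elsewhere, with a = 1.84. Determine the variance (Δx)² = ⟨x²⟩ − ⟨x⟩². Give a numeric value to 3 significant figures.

0.248

Compute ⟨x⟩ and ⟨x²⟩ separately, then (Δx)² = ⟨x²⟩ − ⟨x⟩².
On 0 ≤ x ≤ a (j ≠ l): ∫sin²(jπx/a) dx = a/2, ∫sin(jπx/a)·sin(lπx/a) dx = 0; diagonal moments ∫x·sin²(jπx/a) dx = a²/4, ∫x²·sin²(jπx/a) dx = a³·(1/6 − 1/(4j²π²)); cross terms ∫x·sin(jπx/a)·sin(lπx/a) dx = 0 for j + l even and −4jla²/(π²(j² − l²)²) for j + l odd, ∫x²·sin(jπx/a)·sin(lπx/a) dx = (−1)^(j+l)·4jla³/(π²(j² − l²)²); higher powers the same way via product-to-sum and parts.
Normalization: ∫|ψ|² dx = 5.2133.
⟨x⟩ = 0.94961 and ⟨x²⟩ = 1.1494.
(Δx)² = 1.1494 − (0.94961)² = 0.24768.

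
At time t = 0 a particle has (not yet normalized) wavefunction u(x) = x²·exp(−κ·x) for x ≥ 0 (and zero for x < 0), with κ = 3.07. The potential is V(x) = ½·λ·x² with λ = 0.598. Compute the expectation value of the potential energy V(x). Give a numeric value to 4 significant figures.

⟨V⟩ = ∫ V(x)·|u|² dx / ∫|u|² dx.
Every integrand reduces to terms xʲ·e^(−2κx) on [0, ∞); use ∫₀^∞ xʲ·e^(−2κx) dx = j!/(2κ)^(j+1).
State is unnormalized: ∫|u|² dx = 0.0027502, and ∫u*·V(x)·u dx = 0.00065437, so ⟨V⟩ = 0.00065437 / 0.0027502.
⟨V⟩ = 0.23793.

0.2379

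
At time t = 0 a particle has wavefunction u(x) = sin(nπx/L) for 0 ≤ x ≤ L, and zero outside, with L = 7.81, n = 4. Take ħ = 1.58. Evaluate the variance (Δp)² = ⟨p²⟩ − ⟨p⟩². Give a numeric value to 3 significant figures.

6.46

Compute ⟨p⟩ and ⟨p²⟩ separately; (Δp)² = ⟨p²⟩ − ⟨p⟩².
d/dx sin(nπx/L) = (nπ/L)·cos(nπx/L) and d²/dx² sin(nπx/L) = −(nπ/L)²·sin(nπx/L); on 0 ≤ x ≤ L, ∫sin²(nπx/L) dx = L/2 and ∫sin(nπx/L)·cos(nπx/L) dx = 0.
Normalization: ∫|u|² dx = 3.9050.
⟨p⟩ = 0.0000 and ⟨p²⟩ = 6.4630.
(Δp)² = 6.4630 − (0.0000)² = 6.4630.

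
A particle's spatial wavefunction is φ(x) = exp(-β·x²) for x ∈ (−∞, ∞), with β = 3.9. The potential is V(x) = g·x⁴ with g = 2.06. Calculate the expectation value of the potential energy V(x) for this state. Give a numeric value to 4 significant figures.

⟨V⟩ = ∫ V(x)·|φ|² dx / ∫|φ|² dx.
Gaussian moments: ∫x^(2j)·e^(−2βx²) dx = (2j−1)!!/(4β)^j · √(π/(2β)), odd powers integrate to 0; here √(π/(2β)) = 0.63464.
State is unnormalized: ∫|φ|² dx = 0.63464, and ∫φ*·V(x)·φ dx = 0.016116, so ⟨V⟩ = 0.016116 / 0.63464.
⟨V⟩ = 0.025394.

0.02539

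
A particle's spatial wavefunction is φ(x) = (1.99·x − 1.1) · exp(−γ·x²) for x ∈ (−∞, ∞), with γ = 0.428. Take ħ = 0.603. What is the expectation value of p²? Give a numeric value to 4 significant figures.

p² φ = −ħ² d²φ/dx²; ⟨p²⟩ = −ħ² ∫ φ*·φ'' dx / ∫|φ|² dx.
Expand each integrand as polynomial × e^(−2γx²) and use ∫x^(2j)·e^(−2γx²) dx = (2j−1)!!/(4γ)^j · √(π/(2γ)), odd powers → 0; here √(π/(2γ)) = 1.9157. Differentiate with the product rule, d/dx e^(−γx²) = −2γx·e^(−γx²).
State is unnormalized: ∫|φ|² dx = 6.7494, and ∫φ*·(−ħ² φ'') dx = 2.4296, so ⟨p²⟩ = 2.4296 / 6.7494.
⟨p²⟩ = 0.35998.

0.3600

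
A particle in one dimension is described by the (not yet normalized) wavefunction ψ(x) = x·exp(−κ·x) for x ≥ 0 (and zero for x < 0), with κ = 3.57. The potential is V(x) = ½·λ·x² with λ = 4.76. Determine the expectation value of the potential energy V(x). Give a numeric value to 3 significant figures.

⟨V⟩ = ∫ V(x)·|ψ|² dx / ∫|ψ|² dx.
Every integrand reduces to terms xʲ·e^(−2κx) on [0, ∞); use ∫₀^∞ xʲ·e^(−2κx) dx = j!/(2κ)^(j+1).
State is unnormalized: ∫|ψ|² dx = 0.0054946, and ∫ψ*·V(x)·ψ dx = 0.0030782, so ⟨V⟩ = 0.0030782 / 0.0054946.
⟨V⟩ = 0.56022.

0.560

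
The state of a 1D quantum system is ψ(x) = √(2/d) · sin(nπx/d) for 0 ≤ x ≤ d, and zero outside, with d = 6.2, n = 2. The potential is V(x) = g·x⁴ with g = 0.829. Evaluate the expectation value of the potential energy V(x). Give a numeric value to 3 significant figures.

215.

⟨V⟩ = ∫ V(x)·|ψ|² dx.
With sin²θ = (1 − cos2θ)/2 on 0 ≤ x ≤ d: ∫sin²(nπx/d) dx = d/2, ∫x·sin²(nπx/d) dx = d²/4, ∫x²·sin²(nπx/d) dx = d³·(1/6 − 1/(4n²π²)); higher powers xᵏ the same way, integrating xᵏ·cos(2nπx/d) by parts.
⟨V⟩ = 215.14.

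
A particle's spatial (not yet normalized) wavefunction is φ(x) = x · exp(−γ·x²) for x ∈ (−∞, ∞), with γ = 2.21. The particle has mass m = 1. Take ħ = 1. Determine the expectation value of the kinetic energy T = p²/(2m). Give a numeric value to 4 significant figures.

3.315

T = −(ħ²/2m) d²/dx², so ⟨T⟩ = −(ħ²/2m) ∫ φ*·φ'' dx / ∫|φ|² dx; with m = 1.
Expand each integrand as polynomial × e^(−2γx²) and use ∫x^(2j)·e^(−2γx²) dx = (2j−1)!!/(4γ)^j · √(π/(2γ)), odd powers → 0; here √(π/(2γ)) = 0.84307. Differentiate with the product rule, d/dx e^(−γx²) = −2γx·e^(−γx²).
State is unnormalized: ∫|φ|² dx = 0.095370, and ∫φ*·(−ħ²/2m · φ'') dx = 0.31615, so ⟨T⟩ = 0.31615 / 0.095370.
⟨T⟩ = 3.3150.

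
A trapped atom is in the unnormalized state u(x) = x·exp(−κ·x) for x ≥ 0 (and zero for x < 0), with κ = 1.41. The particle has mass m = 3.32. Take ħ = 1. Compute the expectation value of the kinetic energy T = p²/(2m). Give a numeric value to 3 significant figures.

0.299

T = −(ħ²/2m) d²/dx², so ⟨T⟩ = −(ħ²/2m) ∫ u*·u'' dx / ∫|u|² dx; with m = 3.32.
Differentiate x·exp(−κ·x) with the product rule; every integrand then reduces to terms xʲ·e^(−2κx) on [0, ∞), with ∫₀^∞ xʲ·e^(−2κx) dx = j!/(2κ)^(j+1).
State is unnormalized: ∫|u|² dx = 0.089183, and ∫u*·(−ħ²/2m · u'') dx = 0.026703, so ⟨T⟩ = 0.026703 / 0.089183.
⟨T⟩ = 0.29941.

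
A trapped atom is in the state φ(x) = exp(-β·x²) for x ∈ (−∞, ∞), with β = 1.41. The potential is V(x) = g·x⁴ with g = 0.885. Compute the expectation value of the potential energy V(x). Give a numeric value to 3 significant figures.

⟨V⟩ = ∫ V(x)·|φ|² dx / ∫|φ|² dx.
Gaussian moments: ∫x^(2j)·e^(−2βx²) dx = (2j−1)!!/(4β)^j · √(π/(2β)), odd powers integrate to 0; here √(π/(2β)) = 1.0555.
State is unnormalized: ∫|φ|² dx = 1.0555, and ∫φ*·V(x)·φ dx = 0.088096, so ⟨V⟩ = 0.088096 / 1.0555.
⟨V⟩ = 0.083465.

0.0835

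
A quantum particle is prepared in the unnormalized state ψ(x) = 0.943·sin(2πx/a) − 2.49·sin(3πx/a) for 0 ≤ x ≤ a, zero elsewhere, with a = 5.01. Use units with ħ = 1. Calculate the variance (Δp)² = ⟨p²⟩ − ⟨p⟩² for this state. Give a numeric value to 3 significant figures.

Compute ⟨p⟩ and ⟨p²⟩ separately; (Δp)² = ⟨p²⟩ − ⟨p⟩².
d²/dx² sin(jπx/a) = −(jπ/a)²·sin(jπx/a); on 0 ≤ x ≤ a, ∫sin²(jπx/a) dx = a/2 and ∫sin(jπx/a)·sin(lπx/a) dx = 0 for j ≠ l, so only diagonal terms survive in ∫|ψ|² and ∫ψ·ψ″; ∫ψ·ψ′ dx = [ψ²/2] between the walls = 0.
Normalization: ∫|ψ|² dx = 17.759.
⟨p⟩ = 0.0000 and ⟨p²⟩ = 3.2923.
(Δp)² = 3.2923 − (0.0000)² = 3.2923.

3.29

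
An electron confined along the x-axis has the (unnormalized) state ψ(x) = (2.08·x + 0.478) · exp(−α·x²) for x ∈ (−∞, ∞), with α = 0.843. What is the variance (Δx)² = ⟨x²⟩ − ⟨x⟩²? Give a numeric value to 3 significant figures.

Compute ⟨x⟩ and ⟨x²⟩ separately, then (Δx)² = ⟨x²⟩ − ⟨x⟩².
Expand each integrand as polynomial × e^(−2αx²) and use ∫x^(2j)·e^(−2αx²) dx = (2j−1)!!/(4α)^j · √(π/(2α)), odd powers → 0; here √(π/(2α)) = 1.3650.
Normalization: ∫|ψ|² dx = 2.0633.
⟨x⟩ = 0.39014 and ⟨x²⟩ = 0.80002.
(Δx)² = 0.80002 − (0.39014)² = 0.64781.

0.648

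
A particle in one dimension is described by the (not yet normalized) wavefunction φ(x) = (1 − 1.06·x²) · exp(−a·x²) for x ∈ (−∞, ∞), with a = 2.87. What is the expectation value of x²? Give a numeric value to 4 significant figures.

0.05945

⟨x²⟩ = ∫ x²·|φ|² dx / ∫|φ|² dx (integrals over the domain).
Expand each integrand as polynomial × e^(−2ax²) and use ∫x^(2j)·e^(−2ax²) dx = (2j−1)!!/(4a)^j · √(π/(2a)), odd powers → 0; here √(π/(2a)) = 0.73981.
State is unnormalized: ∫|φ|² dx = 0.62211, and ∫φ*·x²·φ dx = 0.036983, so ⟨x²⟩ = 0.036983 / 0.62211.
⟨x²⟩ = 0.059447.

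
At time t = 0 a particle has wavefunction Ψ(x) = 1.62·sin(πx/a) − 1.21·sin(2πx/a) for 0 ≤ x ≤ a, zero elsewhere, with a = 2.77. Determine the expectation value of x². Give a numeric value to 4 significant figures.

3.599

⟨x²⟩ = ∫ x²·|Ψ|² dx / ∫|Ψ|² dx (integrals over the domain).
On 0 ≤ x ≤ a (j ≠ l): ∫sin²(jπx/a) dx = a/2, ∫sin(jπx/a)·sin(lπx/a) dx = 0; diagonal moments ∫x·sin²(jπx/a) dx = a²/4, ∫x²·sin²(jπx/a) dx = a³·(1/6 − 1/(4j²π²)); cross terms ∫x·sin(jπx/a)·sin(lπx/a) dx = 0 for j + l even and −4jla²/(π²(j² − l²)²) for j + l odd, ∫x²·sin(jπx/a)·sin(lπx/a) dx = (−1)^(j+l)·4jla³/(π²(j² − l²)²); higher powers the same way via product-to-sum and parts.
State is unnormalized: ∫|Ψ|² dx = 5.6626, and ∫Ψ*·x²·Ψ dx = 20.377, so ⟨x²⟩ = 20.377 / 5.6626.
⟨x²⟩ = 3.5986.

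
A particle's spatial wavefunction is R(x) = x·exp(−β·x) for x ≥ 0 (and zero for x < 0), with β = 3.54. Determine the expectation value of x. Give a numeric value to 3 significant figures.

0.424

⟨x⟩ = ∫ x·|R|² dx / ∫|R|² dx (integrals over the domain).
Every integrand reduces to terms xʲ·e^(−2βx) on [0, ∞); use ∫₀^∞ xʲ·e^(−2βx) dx = j!/(2β)^(j+1).
State is unnormalized: ∫|R|² dx = 0.0056355, and ∫R*·x·R dx = 0.0023879, so ⟨x⟩ = 0.0023879 / 0.0056355.
⟨x⟩ = 0.42373.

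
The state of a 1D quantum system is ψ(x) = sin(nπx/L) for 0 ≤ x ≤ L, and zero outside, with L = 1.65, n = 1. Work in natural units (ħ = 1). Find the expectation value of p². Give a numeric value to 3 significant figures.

p² ψ = −ħ² d²ψ/dx²; ⟨p²⟩ = −ħ² ∫ ψ*·ψ'' dx / ∫|ψ|² dx.
d/dx sin(nπx/L) = (nπ/L)·cos(nπx/L) and d²/dx² sin(nπx/L) = −(nπ/L)²·sin(nπx/L); on 0 ≤ x ≤ L, ∫sin²(nπx/L) dx = L/2 and ∫sin(nπx/L)·cos(nπx/L) dx = 0.
State is unnormalized: ∫|ψ|² dx = 0.82500, and ∫ψ*·(−ħ² ψ'') dx = 2.9908, so ⟨p²⟩ = 2.9908 / 0.82500.
⟨p²⟩ = 3.6252.

3.63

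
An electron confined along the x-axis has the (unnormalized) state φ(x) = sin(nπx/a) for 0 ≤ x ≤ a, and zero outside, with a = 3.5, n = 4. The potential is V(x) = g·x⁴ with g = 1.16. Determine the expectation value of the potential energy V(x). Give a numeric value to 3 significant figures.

⟨V⟩ = ∫ V(x)·|φ|² dx / ∫|φ|² dx.
With sin²θ = (1 − cos2θ)/2 on 0 ≤ x ≤ a: ∫sin²(nπx/a) dx = a/2, ∫x·sin²(nπx/a) dx = a²/4, ∫x²·sin²(nπx/a) dx = a³·(1/6 − 1/(4n²π²)); higher powers xᵏ the same way, integrating xᵏ·cos(2nπx/a) by parts.
State is unnormalized: ∫|φ|² dx = 1.7500, and ∫φ*·V(x)·φ dx = 59.015, so ⟨V⟩ = 59.015 / 1.7500.
⟨V⟩ = 33.723.

33.7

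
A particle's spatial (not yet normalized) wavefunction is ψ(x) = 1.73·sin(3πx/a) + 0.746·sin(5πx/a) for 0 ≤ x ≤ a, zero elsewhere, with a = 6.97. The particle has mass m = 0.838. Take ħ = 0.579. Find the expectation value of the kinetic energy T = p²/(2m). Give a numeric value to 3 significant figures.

0.468

T = −(ħ²/2m) d²/dx², so ⟨T⟩ = −(ħ²/2m) ∫ ψ*·ψ'' dx / ∫|ψ|² dx; with m = 0.838.
d²/dx² sin(jπx/a) = −(jπ/a)²·sin(jπx/a); on 0 ≤ x ≤ a, ∫sin²(jπx/a) dx = a/2 and ∫sin(jπx/a)·sin(lπx/a) dx = 0 for j ≠ l, so only diagonal terms survive in ∫|ψ|² and ∫ψ·ψ″; ∫ψ·ψ′ dx = [ψ²/2] between the walls = 0.
State is unnormalized: ∫|ψ|² dx = 12.370, and ∫ψ*·(−ħ²/2m · ψ'') dx = 5.7850, so ⟨T⟩ = 5.7850 / 12.370.
⟨T⟩ = 0.46767.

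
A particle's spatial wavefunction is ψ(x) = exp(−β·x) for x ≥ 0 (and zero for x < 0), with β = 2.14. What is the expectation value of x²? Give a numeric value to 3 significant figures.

0.109

⟨x²⟩ = ∫ x²·|ψ|² dx / ∫|ψ|² dx (integrals over the domain).
Every integrand reduces to terms xʲ·e^(−2βx) on [0, ∞); use ∫₀^∞ xʲ·e^(−2βx) dx = j!/(2β)^(j+1).
State is unnormalized: ∫|ψ|² dx = 0.23364, and ∫ψ*·x²·ψ dx = 0.025509, so ⟨x²⟩ = 0.025509 / 0.23364.
⟨x²⟩ = 0.10918.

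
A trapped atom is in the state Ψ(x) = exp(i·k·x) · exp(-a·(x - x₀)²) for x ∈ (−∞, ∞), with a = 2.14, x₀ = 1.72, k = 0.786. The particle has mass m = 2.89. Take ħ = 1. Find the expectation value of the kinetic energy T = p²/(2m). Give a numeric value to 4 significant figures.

T = −(ħ²/2m) d²/dx², so ⟨T⟩ = −(ħ²/2m) ∫ Ψ*·Ψ'' dx / ∫|Ψ|² dx; with m = 2.89.
Gaussian moments (u = x − x₀): ∫u^(2j)·e^(−2au²) du = (2j−1)!!/(4a)^j · √(π/(2a)), odd powers integrate to 0; here √(π/(2a)) = 0.85675. Derivatives: Ψ′ = (ik − 2au)·Ψ, Ψ″ = ((ik − 2au)² − 2a)·Ψ; the odd-in-u pieces drop out.
State is unnormalized: ∫|Ψ|² dx = 0.85675, and ∫Ψ*·(−ħ²/2m · Ψ'') dx = 0.40878, so ⟨T⟩ = 0.40878 / 0.85675.
⟨T⟩ = 0.47713.

0.4771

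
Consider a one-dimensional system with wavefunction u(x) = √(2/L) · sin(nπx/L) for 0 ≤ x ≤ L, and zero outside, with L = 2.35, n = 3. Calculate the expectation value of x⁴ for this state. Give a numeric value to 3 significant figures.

5.76

⟨x⁴⟩ = ∫ x⁴·|u|² dx (integrals over the domain).
With sin²θ = (1 − cos2θ)/2 on 0 ≤ x ≤ L: ∫sin²(nπx/L) dx = L/2, ∫x·sin²(nπx/L) dx = L²/4, ∫x²·sin²(nπx/L) dx = L³·(1/6 − 1/(4n²π²)); higher powers xᵏ the same way, integrating xᵏ·cos(2nπx/L) by parts.
⟨x⁴⟩ = 5.7621.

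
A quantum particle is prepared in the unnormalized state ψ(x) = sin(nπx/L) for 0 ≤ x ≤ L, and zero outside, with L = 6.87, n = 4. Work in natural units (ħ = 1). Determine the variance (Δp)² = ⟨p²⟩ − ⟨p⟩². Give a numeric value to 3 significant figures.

Compute ⟨p⟩ and ⟨p²⟩ separately; (Δp)² = ⟨p²⟩ − ⟨p⟩².
d/dx sin(nπx/L) = (nπ/L)·cos(nπx/L) and d²/dx² sin(nπx/L) = −(nπ/L)²·sin(nπx/L); on 0 ≤ x ≤ L, ∫sin²(nπx/L) dx = L/2 and ∫sin(nπx/L)·cos(nπx/L) dx = 0.
Normalization: ∫|ψ|² dx = 3.4350.
⟨p⟩ = 0.0000 and ⟨p²⟩ = 3.3458.
(Δp)² = 3.3458 − (0.0000)² = 3.3458.

3.35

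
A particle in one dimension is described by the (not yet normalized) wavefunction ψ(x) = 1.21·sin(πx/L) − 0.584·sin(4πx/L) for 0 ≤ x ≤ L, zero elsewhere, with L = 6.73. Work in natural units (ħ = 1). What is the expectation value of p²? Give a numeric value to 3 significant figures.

0.835

p² ψ = −ħ² d²ψ/dx²; ⟨p²⟩ = −ħ² ∫ ψ*·ψ'' dx / ∫|ψ|² dx.
d²/dx² sin(jπx/L) = −(jπ/L)²·sin(jπx/L); on 0 ≤ x ≤ L, ∫sin²(jπx/L) dx = L/2 and ∫sin(jπx/L)·sin(lπx/L) dx = 0 for j ≠ l, so only diagonal terms survive in ∫|ψ|² and ∫ψ·ψ″; ∫ψ·ψ′ dx = [ψ²/2] between the walls = 0.
State is unnormalized: ∫|ψ|² dx = 6.0743, and ∫ψ*·(−ħ² ψ'') dx = 5.0749, so ⟨p²⟩ = 5.0749 / 6.0743.
⟨p²⟩ = 0.83546.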